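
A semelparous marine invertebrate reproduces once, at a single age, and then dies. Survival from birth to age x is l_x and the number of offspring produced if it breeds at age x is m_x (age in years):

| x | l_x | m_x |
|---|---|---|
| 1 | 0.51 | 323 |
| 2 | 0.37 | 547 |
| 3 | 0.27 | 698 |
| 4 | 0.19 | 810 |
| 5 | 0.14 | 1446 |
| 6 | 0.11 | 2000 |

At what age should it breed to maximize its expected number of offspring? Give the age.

6

Expected offspring if breeding at age x = l_x × m_x:
  age 1: 0.51 × 323 = 164.730
  age 2: 0.37 × 547 = 202.390
  age 3: 0.27 × 698 = 188.460
  age 4: 0.19 × 810 = 153.900
  age 5: 0.14 × 1446 = 202.440
  age 6: 0.11 × 2000 = 220.000
Maximum at age 6 (220.000).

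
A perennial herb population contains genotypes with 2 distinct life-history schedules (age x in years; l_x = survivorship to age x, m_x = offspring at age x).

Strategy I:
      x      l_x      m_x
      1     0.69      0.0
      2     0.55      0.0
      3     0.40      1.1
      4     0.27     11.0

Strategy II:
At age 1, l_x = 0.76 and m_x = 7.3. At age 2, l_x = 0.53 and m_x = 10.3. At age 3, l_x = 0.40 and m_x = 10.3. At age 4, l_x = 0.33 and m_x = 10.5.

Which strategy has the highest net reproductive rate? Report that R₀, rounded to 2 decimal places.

Strategy I: R₀ = 0.69×0.0 + 0.55×0.0 + 0.40×1.1 + 0.27×11.0 = 3.4100
Strategy II: R₀ = 0.76×7.3 + 0.53×10.3 + 0.40×10.3 + 0.33×10.5 = 18.5920
Highest R₀: strategy II with 18.5920.

18.59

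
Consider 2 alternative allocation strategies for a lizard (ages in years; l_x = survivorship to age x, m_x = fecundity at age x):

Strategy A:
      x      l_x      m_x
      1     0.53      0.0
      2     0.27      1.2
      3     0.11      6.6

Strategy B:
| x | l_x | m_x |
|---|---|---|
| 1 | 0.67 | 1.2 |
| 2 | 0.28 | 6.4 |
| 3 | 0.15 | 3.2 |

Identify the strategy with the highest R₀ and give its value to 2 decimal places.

Strategy A: R₀ = 0.53×0.0 + 0.27×1.2 + 0.11×6.6 = 1.0500
Strategy B: R₀ = 0.67×1.2 + 0.28×6.4 + 0.15×3.2 = 3.0760
Highest R₀: strategy B with 3.0760.

3.08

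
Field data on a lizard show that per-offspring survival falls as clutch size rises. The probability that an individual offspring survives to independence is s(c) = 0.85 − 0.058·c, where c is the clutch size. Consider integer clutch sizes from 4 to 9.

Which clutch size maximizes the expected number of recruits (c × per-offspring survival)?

Expected recruits = c × s(c):
  c=4: 4 × 0.618 = 2.472
  c=5: 5 × 0.560 = 2.800
  c=6: 6 × 0.502 = 3.012
  c=7: 7 × 0.444 = 3.108
  c=8: 8 × 0.386 = 3.088
  c=9: 9 × 0.328 = 2.952
Maximum at c = 7 (3.108 recruits).

7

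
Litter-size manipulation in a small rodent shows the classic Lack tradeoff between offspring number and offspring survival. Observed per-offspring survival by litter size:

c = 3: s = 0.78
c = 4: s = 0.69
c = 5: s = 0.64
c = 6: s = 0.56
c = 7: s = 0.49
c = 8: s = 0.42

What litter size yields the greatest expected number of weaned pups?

7

Expected weaned pups = c × s(c):
  c=3: 3 × 0.78 = 2.340
  c=4: 4 × 0.69 = 2.760
  c=5: 5 × 0.64 = 3.200
  c=6: 6 × 0.56 = 3.360
  c=7: 7 × 0.49 = 3.430
  c=8: 8 × 0.42 = 3.360
Maximum at c = 7 (3.430 weaned pups).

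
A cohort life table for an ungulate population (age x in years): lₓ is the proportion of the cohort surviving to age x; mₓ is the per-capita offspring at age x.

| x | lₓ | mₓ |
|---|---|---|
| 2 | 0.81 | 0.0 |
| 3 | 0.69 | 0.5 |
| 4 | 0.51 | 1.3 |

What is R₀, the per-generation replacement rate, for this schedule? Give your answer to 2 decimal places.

1.01

R₀ = Σ lₓ mₓ:
  age 2: 0.81 × 0.0 = 0.0000
  age 3: 0.69 × 0.5 = 0.3450
  age 4: 0.51 × 1.3 = 0.6630
R₀ = 0.0000 + 0.3450 + 0.6630 = 1.0080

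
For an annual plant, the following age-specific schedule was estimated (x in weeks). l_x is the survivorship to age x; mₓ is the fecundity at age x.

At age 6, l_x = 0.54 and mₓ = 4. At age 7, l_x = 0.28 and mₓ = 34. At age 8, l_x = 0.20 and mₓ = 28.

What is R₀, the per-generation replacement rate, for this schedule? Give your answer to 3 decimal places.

17.280

R₀ = Σ l_x mₓ:
  age 6: 0.54 × 4 = 2.1600
  age 7: 0.28 × 34 = 9.5200
  age 8: 0.20 × 28 = 5.6000
R₀ = 2.1600 + 9.5200 + 5.6000 = 17.2800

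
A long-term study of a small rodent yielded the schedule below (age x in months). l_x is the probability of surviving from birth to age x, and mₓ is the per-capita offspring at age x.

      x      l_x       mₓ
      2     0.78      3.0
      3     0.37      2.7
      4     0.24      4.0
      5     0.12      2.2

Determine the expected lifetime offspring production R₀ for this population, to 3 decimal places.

R₀ = Σ l_x mₓ:
  age 2: 0.78 × 3.0 = 2.3400
  age 3: 0.37 × 2.7 = 0.9990
  age 4: 0.24 × 4.0 = 0.9600
  age 5: 0.12 × 2.2 = 0.2640
R₀ = 2.3400 + 0.9990 + 0.9600 + 0.2640 = 4.5630

4.563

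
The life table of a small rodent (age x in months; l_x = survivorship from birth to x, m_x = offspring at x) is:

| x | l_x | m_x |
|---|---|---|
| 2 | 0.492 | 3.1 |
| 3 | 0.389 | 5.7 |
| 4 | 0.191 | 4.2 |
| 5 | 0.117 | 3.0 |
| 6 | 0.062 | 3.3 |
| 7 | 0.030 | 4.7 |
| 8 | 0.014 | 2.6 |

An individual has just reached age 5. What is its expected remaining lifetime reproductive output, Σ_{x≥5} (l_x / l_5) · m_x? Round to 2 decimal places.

l_5 = 0.117. Conditional survival from age 5 to x is l_x / l_5.
  x=5: (0.117/0.117) × 3.0 = 3.0000
  x=6: (0.062/0.117) × 3.3 = 1.7487
  x=7: (0.030/0.117) × 4.7 = 1.2051
  x=8: (0.014/0.117) × 2.6 = 0.3111
Sum = 3.0000 + 1.7487 + 1.2051 + 0.3111 = 6.2650

6.26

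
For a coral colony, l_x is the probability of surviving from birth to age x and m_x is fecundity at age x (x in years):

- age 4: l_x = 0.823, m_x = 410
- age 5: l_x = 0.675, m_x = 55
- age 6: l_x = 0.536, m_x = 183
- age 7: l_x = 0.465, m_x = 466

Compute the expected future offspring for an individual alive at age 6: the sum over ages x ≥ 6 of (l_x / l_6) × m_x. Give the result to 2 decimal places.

l_6 = 0.536. Conditional survival from age 6 to x is l_x / l_6.
  x=6: (0.536/0.536) × 183 = 183.0000
  x=7: (0.465/0.536) × 466 = 404.2724
Sum = 183.0000 + 404.2724 = 587.2724

587.27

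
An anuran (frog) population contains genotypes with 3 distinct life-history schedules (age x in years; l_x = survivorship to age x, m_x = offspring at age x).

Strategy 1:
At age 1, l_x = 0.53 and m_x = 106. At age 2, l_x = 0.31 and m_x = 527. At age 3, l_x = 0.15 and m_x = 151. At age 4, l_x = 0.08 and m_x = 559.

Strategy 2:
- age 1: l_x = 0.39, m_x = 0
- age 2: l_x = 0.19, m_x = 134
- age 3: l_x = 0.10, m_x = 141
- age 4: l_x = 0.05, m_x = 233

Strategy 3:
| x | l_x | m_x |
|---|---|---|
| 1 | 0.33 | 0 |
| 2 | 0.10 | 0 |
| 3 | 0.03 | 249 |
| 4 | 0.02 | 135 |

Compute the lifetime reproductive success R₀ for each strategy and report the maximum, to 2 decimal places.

Strategy 1: R₀ = 0.53×106 + 0.31×527 + 0.15×151 + 0.08×559 = 286.9200
Strategy 2: R₀ = 0.39×0 + 0.19×134 + 0.10×141 + 0.05×233 = 51.2100
Strategy 3: R₀ = 0.33×0 + 0.10×0 + 0.03×249 + 0.02×135 = 10.1700
Highest R₀: strategy 1 with 286.9200.

286.92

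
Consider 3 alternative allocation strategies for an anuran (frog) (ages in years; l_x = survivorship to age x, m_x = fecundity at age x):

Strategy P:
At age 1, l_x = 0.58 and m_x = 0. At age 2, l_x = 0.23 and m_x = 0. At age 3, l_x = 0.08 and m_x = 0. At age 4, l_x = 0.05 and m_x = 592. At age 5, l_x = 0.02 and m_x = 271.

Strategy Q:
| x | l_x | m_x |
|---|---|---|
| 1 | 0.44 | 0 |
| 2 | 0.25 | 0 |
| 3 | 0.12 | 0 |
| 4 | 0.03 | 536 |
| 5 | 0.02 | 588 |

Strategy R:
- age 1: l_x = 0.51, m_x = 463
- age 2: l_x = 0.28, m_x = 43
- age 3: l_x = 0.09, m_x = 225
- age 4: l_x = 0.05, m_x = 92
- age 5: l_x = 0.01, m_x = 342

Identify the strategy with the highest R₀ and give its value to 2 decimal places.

Strategy P: R₀ = 0.58×0 + 0.23×0 + 0.08×0 + 0.05×592 + 0.02×271 = 35.0200
Strategy Q: R₀ = 0.44×0 + 0.25×0 + 0.12×0 + 0.03×536 + 0.02×588 = 27.8400
Strategy R: R₀ = 0.51×463 + 0.28×43 + 0.09×225 + 0.05×92 + 0.01×342 = 276.4400
Highest R₀: strategy R with 276.4400.

276.44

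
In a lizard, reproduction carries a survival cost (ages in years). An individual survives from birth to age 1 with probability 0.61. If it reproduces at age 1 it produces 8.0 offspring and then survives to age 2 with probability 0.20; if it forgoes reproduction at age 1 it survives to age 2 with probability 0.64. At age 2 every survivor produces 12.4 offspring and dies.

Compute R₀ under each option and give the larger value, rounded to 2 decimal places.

6.39

breed at age 1: R₀ = 0.61 × (8.0 + 0.20 × 12.4) = 0.61 × 10.4800 = 6.3928
delay to age 2: R₀ = 0.61 × (0.64 × 12.4) = 0.61 × 7.9360 = 4.8410
Higher: breed at age 1 (6.3928).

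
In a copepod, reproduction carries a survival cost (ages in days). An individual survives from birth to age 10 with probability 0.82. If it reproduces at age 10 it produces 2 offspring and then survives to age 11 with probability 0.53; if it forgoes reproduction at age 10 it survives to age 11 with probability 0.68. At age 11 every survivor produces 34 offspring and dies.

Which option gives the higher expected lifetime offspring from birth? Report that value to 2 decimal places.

18.96

breed at age 10: R₀ = 0.82 × (2 + 0.53 × 34) = 0.82 × 20.0200 = 16.4164
delay to age 11: R₀ = 0.82 × (0.68 × 34) = 0.82 × 23.1200 = 18.9584
Higher: delay to age 11 (18.9584).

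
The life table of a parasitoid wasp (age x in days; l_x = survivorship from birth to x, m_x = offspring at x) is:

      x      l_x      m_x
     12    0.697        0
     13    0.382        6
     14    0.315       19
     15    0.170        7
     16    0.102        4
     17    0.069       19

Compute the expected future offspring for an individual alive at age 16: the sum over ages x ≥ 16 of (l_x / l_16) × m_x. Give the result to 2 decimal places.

16.85

l_16 = 0.102. Conditional survival from age 16 to x is l_x / l_16.
  x=16: (0.102/0.102) × 4 = 4.0000
  x=17: (0.069/0.102) × 19 = 12.8529
Sum = 4.0000 + 12.8529 = 16.8529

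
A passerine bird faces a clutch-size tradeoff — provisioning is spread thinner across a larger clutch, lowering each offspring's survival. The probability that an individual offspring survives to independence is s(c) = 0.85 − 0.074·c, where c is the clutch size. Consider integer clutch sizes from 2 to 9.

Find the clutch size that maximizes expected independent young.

Expected independent young = c × s(c):
  c=2: 2 × 0.702 = 1.404
  c=3: 3 × 0.628 = 1.884
  c=4: 4 × 0.554 = 2.216
  c=5: 5 × 0.480 = 2.400
  c=6: 6 × 0.406 = 2.436
  c=7: 7 × 0.332 = 2.324
  c=8: 8 × 0.258 = 2.064
  c=9: 9 × 0.184 = 1.656
Maximum at c = 6 (2.436 independent young).

6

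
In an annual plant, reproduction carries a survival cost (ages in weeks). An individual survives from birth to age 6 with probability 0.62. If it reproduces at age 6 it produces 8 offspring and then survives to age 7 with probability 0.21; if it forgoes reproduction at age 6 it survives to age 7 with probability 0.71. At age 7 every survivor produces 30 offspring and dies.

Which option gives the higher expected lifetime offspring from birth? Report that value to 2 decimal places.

breed at age 6: R₀ = 0.62 × (8 + 0.21 × 30) = 0.62 × 14.3000 = 8.8660
delay to age 7: R₀ = 0.62 × (0.71 × 30) = 0.62 × 21.3000 = 13.2060
Higher: delay to age 7 (13.2060).

13.21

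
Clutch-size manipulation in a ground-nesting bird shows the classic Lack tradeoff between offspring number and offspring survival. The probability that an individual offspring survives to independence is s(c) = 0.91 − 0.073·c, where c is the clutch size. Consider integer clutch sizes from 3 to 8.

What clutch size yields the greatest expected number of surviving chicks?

Expected surviving chicks = c × s(c):
  c=3: 3 × 0.691 = 2.073
  c=4: 4 × 0.618 = 2.472
  c=5: 5 × 0.545 = 2.725
  c=6: 6 × 0.472 = 2.832
  c=7: 7 × 0.399 = 2.793
  c=8: 8 × 0.326 = 2.608
Maximum at c = 6 (2.832 surviving chicks).

6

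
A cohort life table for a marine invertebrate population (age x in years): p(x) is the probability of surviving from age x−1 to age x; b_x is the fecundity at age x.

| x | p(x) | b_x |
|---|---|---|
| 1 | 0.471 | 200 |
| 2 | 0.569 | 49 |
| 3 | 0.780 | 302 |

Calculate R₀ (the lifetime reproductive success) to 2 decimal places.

170.46

Survivorship from birth: l_x = p_1·p_2·…·p_x.
  l_1 = 0.47100
  l_2 = 0.26800
  l_3 = 0.20904
R₀ = Σ l_x b_x:
  age 1: 0.47100 × 200 = 94.2000
  age 2: 0.26800 × 49 = 13.1320
  age 3: 0.20904 × 302 = 63.1301
R₀ = 94.2000 + 13.1320 + 63.1301 = 170.4621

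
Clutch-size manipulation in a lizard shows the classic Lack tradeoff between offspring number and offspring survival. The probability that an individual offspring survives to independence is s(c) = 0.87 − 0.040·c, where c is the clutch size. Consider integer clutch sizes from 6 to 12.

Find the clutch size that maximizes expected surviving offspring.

Expected surviving offspring = c × s(c):
  c=6: 6 × 0.630 = 3.780
  c=7: 7 × 0.590 = 4.130
  c=8: 8 × 0.550 = 4.400
  c=9: 9 × 0.510 = 4.590
  c=10: 10 × 0.470 = 4.700
  c=11: 11 × 0.430 = 4.730
  c=12: 12 × 0.390 = 4.680
Maximum at c = 11 (4.730 surviving offspring).

11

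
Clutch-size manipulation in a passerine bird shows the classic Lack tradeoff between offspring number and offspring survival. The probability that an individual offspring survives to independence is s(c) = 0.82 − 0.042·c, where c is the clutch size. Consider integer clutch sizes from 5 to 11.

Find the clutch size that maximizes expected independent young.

10

Expected independent young = c × s(c):
  c=5: 5 × 0.610 = 3.050
  c=6: 6 × 0.568 = 3.408
  c=7: 7 × 0.526 = 3.682
  c=8: 8 × 0.484 = 3.872
  c=9: 9 × 0.442 = 3.978
  c=10: 10 × 0.400 = 4.000
  c=11: 11 × 0.358 = 3.938
Maximum at c = 10 (4.000 independent young).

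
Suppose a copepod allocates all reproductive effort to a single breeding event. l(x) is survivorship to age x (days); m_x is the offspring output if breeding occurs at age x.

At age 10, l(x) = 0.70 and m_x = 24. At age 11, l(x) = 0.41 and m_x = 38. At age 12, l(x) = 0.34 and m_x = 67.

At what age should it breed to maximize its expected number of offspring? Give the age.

Expected offspring if breeding at age x = l(x) × m_x:
  age 10: 0.70 × 24 = 16.800
  age 11: 0.41 × 38 = 15.580
  age 12: 0.34 × 67 = 22.780
Maximum at age 12 (22.780).

12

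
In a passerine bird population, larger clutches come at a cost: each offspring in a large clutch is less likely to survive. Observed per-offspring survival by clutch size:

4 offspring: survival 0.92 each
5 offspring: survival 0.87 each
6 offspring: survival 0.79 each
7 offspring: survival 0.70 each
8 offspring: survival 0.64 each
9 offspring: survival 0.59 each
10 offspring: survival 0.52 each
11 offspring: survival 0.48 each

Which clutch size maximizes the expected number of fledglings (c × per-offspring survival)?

9

Expected fledglings = c × s(c):
  c=4: 4 × 0.92 = 3.680
  c=5: 5 × 0.87 = 4.350
  c=6: 6 × 0.79 = 4.740
  c=7: 7 × 0.70 = 4.900
  c=8: 8 × 0.64 = 5.120
  c=9: 9 × 0.59 = 5.310
  c=10: 10 × 0.52 = 5.200
  c=11: 11 × 0.48 = 5.280
Maximum at c = 9 (5.310 fledglings).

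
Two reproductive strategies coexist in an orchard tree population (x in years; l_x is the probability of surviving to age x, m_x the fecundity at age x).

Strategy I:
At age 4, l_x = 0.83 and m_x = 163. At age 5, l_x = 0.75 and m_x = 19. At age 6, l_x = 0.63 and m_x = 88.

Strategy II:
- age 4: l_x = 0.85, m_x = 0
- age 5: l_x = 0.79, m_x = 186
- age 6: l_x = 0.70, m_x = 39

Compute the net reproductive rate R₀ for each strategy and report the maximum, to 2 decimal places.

204.98

Strategy I: R₀ = 0.83×163 + 0.75×19 + 0.63×88 = 204.9800
Strategy II: R₀ = 0.85×0 + 0.79×186 + 0.70×39 = 174.2400
Highest R₀: strategy I with 204.9800.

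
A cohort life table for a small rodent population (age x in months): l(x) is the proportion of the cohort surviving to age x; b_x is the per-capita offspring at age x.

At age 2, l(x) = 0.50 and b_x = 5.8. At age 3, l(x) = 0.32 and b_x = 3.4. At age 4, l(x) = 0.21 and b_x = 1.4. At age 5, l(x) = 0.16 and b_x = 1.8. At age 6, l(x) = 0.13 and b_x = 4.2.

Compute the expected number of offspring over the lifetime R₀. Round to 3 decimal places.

R₀ = Σ l(x) b_x:
  age 2: 0.50 × 5.8 = 2.9000
  age 3: 0.32 × 3.4 = 1.0880
  age 4: 0.21 × 1.4 = 0.2940
  age 5: 0.16 × 1.8 = 0.2880
  age 6: 0.13 × 4.2 = 0.5460
R₀ = 2.9000 + 1.0880 + 0.2940 + 0.2880 + 0.5460 = 5.1160

5.116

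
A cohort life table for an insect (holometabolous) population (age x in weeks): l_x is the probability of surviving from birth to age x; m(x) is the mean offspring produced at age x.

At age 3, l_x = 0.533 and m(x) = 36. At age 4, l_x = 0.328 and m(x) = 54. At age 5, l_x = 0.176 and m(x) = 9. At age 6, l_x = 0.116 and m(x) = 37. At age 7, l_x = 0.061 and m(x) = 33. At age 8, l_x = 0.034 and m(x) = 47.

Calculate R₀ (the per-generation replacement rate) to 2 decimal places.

46.39

R₀ = Σ l_x m(x):
  age 3: 0.533 × 36 = 19.1880
  age 4: 0.328 × 54 = 17.7120
  age 5: 0.176 × 9 = 1.5840
  age 6: 0.116 × 37 = 4.2920
  age 7: 0.061 × 33 = 2.0130
  age 8: 0.034 × 47 = 1.5980
R₀ = 19.1880 + 17.7120 + 1.5840 + 4.2920 + 2.0130 + 1.5980 = 46.3870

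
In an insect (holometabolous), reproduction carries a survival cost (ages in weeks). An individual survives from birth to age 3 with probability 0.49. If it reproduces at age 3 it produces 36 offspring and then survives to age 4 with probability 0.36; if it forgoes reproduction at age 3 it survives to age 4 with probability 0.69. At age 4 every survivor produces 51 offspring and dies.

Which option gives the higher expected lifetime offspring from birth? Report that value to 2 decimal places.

breed at age 3: R₀ = 0.49 × (36 + 0.36 × 51) = 0.49 × 54.3600 = 26.6364
delay to age 4: R₀ = 0.49 × (0.69 × 51) = 0.49 × 35.1900 = 17.2431
Higher: breed at age 3 (26.6364).

26.64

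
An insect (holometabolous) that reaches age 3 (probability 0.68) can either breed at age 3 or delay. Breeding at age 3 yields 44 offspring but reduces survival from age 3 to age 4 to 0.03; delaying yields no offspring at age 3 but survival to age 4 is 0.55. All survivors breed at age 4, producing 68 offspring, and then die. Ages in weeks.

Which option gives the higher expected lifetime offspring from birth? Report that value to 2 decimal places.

31.31

breed at age 3: R₀ = 0.68 × (44 + 0.03 × 68) = 0.68 × 46.0400 = 31.3072
delay to age 4: R₀ = 0.68 × (0.55 × 68) = 0.68 × 37.4000 = 25.4320
Higher: breed at age 3 (31.3072).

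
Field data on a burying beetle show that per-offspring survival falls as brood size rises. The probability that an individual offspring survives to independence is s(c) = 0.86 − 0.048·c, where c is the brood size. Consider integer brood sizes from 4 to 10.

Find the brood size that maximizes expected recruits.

9

Expected recruits = c × s(c):
  c=4: 4 × 0.668 = 2.672
  c=5: 5 × 0.620 = 3.100
  c=6: 6 × 0.572 = 3.432
  c=7: 7 × 0.524 = 3.668
  c=8: 8 × 0.476 = 3.808
  c=9: 9 × 0.428 = 3.852
  c=10: 10 × 0.380 = 3.800
Maximum at c = 9 (3.852 recruits).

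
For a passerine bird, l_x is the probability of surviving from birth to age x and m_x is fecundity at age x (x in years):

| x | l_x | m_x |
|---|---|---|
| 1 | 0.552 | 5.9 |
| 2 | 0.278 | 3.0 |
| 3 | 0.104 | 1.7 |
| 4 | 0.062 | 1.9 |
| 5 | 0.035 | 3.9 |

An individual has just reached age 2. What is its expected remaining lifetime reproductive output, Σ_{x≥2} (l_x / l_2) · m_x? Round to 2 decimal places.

4.55

l_2 = 0.278. Conditional survival from age 2 to x is l_x / l_2.
  x=2: (0.278/0.278) × 3.0 = 3.0000
  x=3: (0.104/0.278) × 1.7 = 0.6360
  x=4: (0.062/0.278) × 1.9 = 0.4237
  x=5: (0.035/0.278) × 3.9 = 0.4910
Sum = 3.0000 + 0.6360 + 0.4237 + 0.4910 = 4.5507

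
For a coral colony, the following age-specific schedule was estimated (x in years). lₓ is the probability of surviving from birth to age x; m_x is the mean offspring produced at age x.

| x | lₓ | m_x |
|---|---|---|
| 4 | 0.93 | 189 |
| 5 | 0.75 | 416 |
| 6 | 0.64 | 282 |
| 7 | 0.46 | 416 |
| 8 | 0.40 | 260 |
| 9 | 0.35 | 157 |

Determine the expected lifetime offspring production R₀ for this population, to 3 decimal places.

1018.560

R₀ = Σ lₓ m_x:
  age 4: 0.93 × 189 = 175.7700
  age 5: 0.75 × 416 = 312.0000
  age 6: 0.64 × 282 = 180.4800
  age 7: 0.46 × 416 = 191.3600
  age 8: 0.40 × 260 = 104.0000
  age 9: 0.35 × 157 = 54.9500
R₀ = 175.7700 + 312.0000 + 180.4800 + 191.3600 + 104.0000 + 54.9500 = 1018.5600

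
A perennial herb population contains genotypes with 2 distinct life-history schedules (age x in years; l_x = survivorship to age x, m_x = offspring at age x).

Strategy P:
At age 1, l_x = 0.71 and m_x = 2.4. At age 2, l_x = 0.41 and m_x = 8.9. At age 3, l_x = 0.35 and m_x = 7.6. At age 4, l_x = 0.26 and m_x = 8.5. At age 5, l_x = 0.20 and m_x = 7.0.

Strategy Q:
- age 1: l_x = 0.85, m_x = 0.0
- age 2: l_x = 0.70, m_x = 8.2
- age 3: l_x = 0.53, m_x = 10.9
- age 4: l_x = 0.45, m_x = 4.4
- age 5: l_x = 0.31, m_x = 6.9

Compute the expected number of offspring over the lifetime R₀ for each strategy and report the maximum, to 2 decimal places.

Strategy P: R₀ = 0.71×2.4 + 0.41×8.9 + 0.35×7.6 + 0.26×8.5 + 0.20×7.0 = 11.6230
Strategy Q: R₀ = 0.85×0.0 + 0.70×8.2 + 0.53×10.9 + 0.45×4.4 + 0.31×6.9 = 15.6360
Highest R₀: strategy Q with 15.6360.

15.64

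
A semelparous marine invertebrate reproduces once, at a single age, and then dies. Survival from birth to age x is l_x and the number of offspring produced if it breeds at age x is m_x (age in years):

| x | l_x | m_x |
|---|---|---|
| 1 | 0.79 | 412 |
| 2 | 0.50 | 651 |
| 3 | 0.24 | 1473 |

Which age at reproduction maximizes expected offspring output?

Expected offspring if breeding at age x = l_x × m_x:
  age 1: 0.79 × 412 = 325.480
  age 2: 0.50 × 651 = 325.500
  age 3: 0.24 × 1473 = 353.520
Maximum at age 3 (353.520).

3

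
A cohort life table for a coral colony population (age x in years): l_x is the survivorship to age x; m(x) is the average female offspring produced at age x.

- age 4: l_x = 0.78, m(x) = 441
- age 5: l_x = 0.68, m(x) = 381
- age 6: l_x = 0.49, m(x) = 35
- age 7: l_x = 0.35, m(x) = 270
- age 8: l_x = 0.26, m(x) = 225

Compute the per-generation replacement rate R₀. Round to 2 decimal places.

773.21

R₀ = Σ l_x m(x):
  age 4: 0.78 × 441 = 343.9800
  age 5: 0.68 × 381 = 259.0800
  age 6: 0.49 × 35 = 17.1500
  age 7: 0.35 × 270 = 94.5000
  age 8: 0.26 × 225 = 58.5000
R₀ = 343.9800 + 259.0800 + 17.1500 + 94.5000 + 58.5000 = 773.2100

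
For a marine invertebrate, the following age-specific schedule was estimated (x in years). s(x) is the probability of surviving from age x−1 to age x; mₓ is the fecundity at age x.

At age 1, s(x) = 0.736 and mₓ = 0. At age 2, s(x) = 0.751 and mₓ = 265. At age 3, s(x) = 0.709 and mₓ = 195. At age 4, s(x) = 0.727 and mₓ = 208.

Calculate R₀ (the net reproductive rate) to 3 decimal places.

Survivorship from birth: l_x = s_1·s_2·…·s_x.
  l_1 = 0.73600
  l_2 = 0.55274
  l_3 = 0.39189
  l_4 = 0.28490
R₀ = Σ l_x mₓ:
  age 1: 0.73600 × 0 = 0.0000
  age 2: 0.55274 × 265 = 146.4761
  age 3: 0.39189 × 195 = 76.4185
  age 4: 0.28490 × 208 = 59.2592
R₀ = 0.0000 + 146.4761 + 76.4185 + 59.2592 = 282.1538

282.154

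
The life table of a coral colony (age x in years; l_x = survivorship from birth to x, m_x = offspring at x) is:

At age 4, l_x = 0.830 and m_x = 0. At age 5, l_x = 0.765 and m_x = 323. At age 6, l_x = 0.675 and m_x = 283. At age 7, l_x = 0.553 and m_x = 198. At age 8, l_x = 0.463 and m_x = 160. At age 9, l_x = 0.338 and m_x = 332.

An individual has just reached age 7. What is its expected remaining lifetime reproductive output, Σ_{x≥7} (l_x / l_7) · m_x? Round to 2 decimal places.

l_7 = 0.553. Conditional survival from age 7 to x is l_x / l_7.
  x=7: (0.553/0.553) × 198 = 198.0000
  x=8: (0.463/0.553) × 160 = 133.9602
  x=9: (0.338/0.553) × 332 = 202.9222
Sum = 198.0000 + 133.9602 + 202.9222 = 534.8825

534.88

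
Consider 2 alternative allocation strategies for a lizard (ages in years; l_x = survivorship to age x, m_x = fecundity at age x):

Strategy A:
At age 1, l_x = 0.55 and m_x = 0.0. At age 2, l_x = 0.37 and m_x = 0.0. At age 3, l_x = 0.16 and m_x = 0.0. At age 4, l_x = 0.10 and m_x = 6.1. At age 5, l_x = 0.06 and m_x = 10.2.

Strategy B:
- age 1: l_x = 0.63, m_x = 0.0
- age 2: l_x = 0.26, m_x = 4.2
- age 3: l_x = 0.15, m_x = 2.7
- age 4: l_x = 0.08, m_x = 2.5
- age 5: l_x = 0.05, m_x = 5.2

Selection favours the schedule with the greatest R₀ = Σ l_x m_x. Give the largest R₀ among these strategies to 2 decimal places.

Strategy A: R₀ = 0.55×0.0 + 0.37×0.0 + 0.16×0.0 + 0.10×6.1 + 0.06×10.2 = 1.2220
Strategy B: R₀ = 0.63×0.0 + 0.26×4.2 + 0.15×2.7 + 0.08×2.5 + 0.05×5.2 = 1.9570
Highest R₀: strategy B with 1.9570.

1.96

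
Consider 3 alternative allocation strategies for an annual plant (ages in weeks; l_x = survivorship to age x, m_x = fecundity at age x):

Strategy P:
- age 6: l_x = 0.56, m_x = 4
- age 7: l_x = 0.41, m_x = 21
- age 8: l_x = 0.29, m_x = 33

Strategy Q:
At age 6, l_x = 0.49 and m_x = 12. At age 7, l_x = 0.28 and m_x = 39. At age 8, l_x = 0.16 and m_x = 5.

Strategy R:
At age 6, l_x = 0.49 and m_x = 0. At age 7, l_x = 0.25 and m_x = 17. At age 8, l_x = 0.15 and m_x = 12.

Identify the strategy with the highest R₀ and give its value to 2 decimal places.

Strategy P: R₀ = 0.56×4 + 0.41×21 + 0.29×33 = 20.4200
Strategy Q: R₀ = 0.49×12 + 0.28×39 + 0.16×5 = 17.6000
Strategy R: R₀ = 0.49×0 + 0.25×17 + 0.15×12 = 6.0500
Highest R₀: strategy P with 20.4200.

20.42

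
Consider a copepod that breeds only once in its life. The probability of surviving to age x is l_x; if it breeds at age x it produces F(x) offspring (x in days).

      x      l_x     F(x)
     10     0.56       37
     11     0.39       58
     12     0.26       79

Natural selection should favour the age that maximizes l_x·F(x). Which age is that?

11

Expected offspring if breeding at age x = l_x × F(x):
  age 10: 0.56 × 37 = 20.720
  age 11: 0.39 × 58 = 22.620
  age 12: 0.26 × 79 = 20.540
Maximum at age 11 (22.620).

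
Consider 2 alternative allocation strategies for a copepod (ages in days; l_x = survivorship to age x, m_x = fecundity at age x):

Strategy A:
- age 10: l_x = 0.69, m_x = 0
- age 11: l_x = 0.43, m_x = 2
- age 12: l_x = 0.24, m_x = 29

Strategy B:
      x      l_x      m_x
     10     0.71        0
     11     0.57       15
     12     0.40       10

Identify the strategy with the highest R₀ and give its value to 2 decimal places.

Strategy A: R₀ = 0.69×0 + 0.43×2 + 0.24×29 = 7.8200
Strategy B: R₀ = 0.71×0 + 0.57×15 + 0.40×10 = 12.5500
Highest R₀: strategy B with 12.5500.

12.55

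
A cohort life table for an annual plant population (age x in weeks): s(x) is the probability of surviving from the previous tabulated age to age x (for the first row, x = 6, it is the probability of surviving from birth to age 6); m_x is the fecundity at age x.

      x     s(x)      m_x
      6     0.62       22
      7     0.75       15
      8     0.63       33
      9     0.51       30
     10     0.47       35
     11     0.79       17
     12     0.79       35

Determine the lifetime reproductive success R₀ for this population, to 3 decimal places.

Survivorship from birth: l_x = s_6·s_7·…·s_x.
  l_6 = 0.62000
  l_7 = 0.46500
  l_8 = 0.29295
  l_9 = 0.14940
  l_10 = 0.07022
  l_11 = 0.05547
  l_12 = 0.04382
R₀ = Σ l_x m_x:
  age 6: 0.62000 × 22 = 13.6400
  age 7: 0.46500 × 15 = 6.9750
  age 8: 0.29295 × 33 = 9.6673
  age 9: 0.14940 × 30 = 4.4820
  age 10: 0.07022 × 35 = 2.4577
  age 11: 0.05547 × 17 = 0.9430
  age 12: 0.04382 × 35 = 1.5337
R₀ = 13.6400 + 6.9750 + 9.6673 + 4.4820 + 2.4577 + 0.9430 + 1.5337 = 39.6987

39.699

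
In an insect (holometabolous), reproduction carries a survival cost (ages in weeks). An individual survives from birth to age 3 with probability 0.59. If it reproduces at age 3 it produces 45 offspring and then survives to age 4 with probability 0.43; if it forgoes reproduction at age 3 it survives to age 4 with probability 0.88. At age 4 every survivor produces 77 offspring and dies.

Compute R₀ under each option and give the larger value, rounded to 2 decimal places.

breed at age 3: R₀ = 0.59 × (45 + 0.43 × 77) = 0.59 × 78.1100 = 46.0849
delay to age 4: R₀ = 0.59 × (0.88 × 77) = 0.59 × 67.7600 = 39.9784
Higher: breed at age 3 (46.0849).

46.08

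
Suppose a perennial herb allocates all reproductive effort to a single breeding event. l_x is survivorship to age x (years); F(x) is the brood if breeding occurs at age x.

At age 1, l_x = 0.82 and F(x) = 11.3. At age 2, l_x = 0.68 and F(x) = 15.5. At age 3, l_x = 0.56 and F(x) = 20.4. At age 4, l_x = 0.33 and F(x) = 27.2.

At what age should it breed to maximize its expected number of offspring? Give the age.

3

Expected offspring if breeding at age x = l_x × F(x):
  age 1: 0.82 × 11.3 = 9.266
  age 2: 0.68 × 15.5 = 10.540
  age 3: 0.56 × 20.4 = 11.424
  age 4: 0.33 × 27.2 = 8.976
Maximum at age 3 (11.424).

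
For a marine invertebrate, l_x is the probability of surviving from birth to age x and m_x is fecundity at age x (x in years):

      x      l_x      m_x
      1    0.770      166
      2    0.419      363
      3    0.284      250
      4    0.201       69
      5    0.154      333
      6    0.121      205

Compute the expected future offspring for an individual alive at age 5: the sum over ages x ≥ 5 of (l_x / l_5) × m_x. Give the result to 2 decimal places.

494.07

l_5 = 0.154. Conditional survival from age 5 to x is l_x / l_5.
  x=5: (0.154/0.154) × 333 = 333.0000
  x=6: (0.121/0.154) × 205 = 161.0714
Sum = 333.0000 + 161.0714 = 494.0714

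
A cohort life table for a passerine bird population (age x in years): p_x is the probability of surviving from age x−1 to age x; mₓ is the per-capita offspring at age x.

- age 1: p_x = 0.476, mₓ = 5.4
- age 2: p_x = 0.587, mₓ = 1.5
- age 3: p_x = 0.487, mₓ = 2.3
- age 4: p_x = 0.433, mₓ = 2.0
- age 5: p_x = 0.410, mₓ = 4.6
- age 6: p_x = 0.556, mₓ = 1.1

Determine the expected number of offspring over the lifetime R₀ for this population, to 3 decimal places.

Survivorship from birth: l_x = p_1·p_2·…·p_x.
  l_1 = 0.47600
  l_2 = 0.27941
  l_3 = 0.13607
  l_4 = 0.05892
  l_5 = 0.02416
  l_6 = 0.01343
R₀ = Σ l_x mₓ:
  age 1: 0.47600 × 5.4 = 2.5704
  age 2: 0.27941 × 1.5 = 0.4191
  age 3: 0.13607 × 2.3 = 0.3130
  age 4: 0.05892 × 2.0 = 0.1178
  age 5: 0.02416 × 4.6 = 0.1111
  age 6: 0.01343 × 1.1 = 0.0148
R₀ = 2.5704 + 0.4191 + 0.3130 + 0.1178 + 0.1111 + 0.0148 = 3.5462

3.546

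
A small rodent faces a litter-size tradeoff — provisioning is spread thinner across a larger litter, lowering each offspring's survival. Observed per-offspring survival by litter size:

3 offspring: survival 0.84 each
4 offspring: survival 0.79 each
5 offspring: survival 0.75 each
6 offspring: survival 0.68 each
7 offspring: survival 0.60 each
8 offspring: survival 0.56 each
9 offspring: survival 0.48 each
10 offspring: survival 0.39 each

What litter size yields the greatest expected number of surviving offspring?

Expected surviving offspring = c × s(c):
  c=3: 3 × 0.84 = 2.520
  c=4: 4 × 0.79 = 3.160
  c=5: 5 × 0.75 = 3.750
  c=6: 6 × 0.68 = 4.080
  c=7: 7 × 0.60 = 4.200
  c=8: 8 × 0.56 = 4.480
  c=9: 9 × 0.48 = 4.320
  c=10: 10 × 0.39 = 3.900
Maximum at c = 8 (4.480 surviving offspring).

8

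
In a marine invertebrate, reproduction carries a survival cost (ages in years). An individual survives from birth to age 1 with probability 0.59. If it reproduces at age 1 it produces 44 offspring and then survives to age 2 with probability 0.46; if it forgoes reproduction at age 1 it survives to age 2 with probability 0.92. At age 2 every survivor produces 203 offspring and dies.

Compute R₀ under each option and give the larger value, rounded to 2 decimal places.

110.19

breed at age 1: R₀ = 0.59 × (44 + 0.46 × 203) = 0.59 × 137.3800 = 81.0542
delay to age 2: R₀ = 0.59 × (0.92 × 203) = 0.59 × 186.7600 = 110.1884
Higher: delay to age 2 (110.1884).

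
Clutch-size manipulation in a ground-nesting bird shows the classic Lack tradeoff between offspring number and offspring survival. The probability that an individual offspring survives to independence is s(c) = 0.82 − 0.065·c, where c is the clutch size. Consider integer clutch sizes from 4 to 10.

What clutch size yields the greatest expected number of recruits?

Expected recruits = c × s(c):
  c=4: 4 × 0.560 = 2.240
  c=5: 5 × 0.495 = 2.475
  c=6: 6 × 0.430 = 2.580
  c=7: 7 × 0.365 = 2.555
  c=8: 8 × 0.300 = 2.400
  c=9: 9 × 0.235 = 2.115
  c=10: 10 × 0.170 = 1.700
Maximum at c = 6 (2.580 recruits).

6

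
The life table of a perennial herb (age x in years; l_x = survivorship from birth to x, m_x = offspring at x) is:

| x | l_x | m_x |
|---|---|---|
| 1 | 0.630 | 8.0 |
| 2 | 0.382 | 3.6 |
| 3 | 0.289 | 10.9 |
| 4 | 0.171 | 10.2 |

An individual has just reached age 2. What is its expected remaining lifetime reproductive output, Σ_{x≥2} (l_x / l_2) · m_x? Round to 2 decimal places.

16.41

l_2 = 0.382. Conditional survival from age 2 to x is l_x / l_2.
  x=2: (0.382/0.382) × 3.6 = 3.6000
  x=3: (0.289/0.382) × 10.9 = 8.2463
  x=4: (0.171/0.382) × 10.2 = 4.5660
Sum = 3.6000 + 8.2463 + 4.5660 = 16.4123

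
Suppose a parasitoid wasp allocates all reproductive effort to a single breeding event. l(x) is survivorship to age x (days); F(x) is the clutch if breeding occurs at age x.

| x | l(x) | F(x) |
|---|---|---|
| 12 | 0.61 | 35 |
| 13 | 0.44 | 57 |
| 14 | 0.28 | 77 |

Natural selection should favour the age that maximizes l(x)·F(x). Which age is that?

Expected offspring if breeding at age x = l(x) × F(x):
  age 12: 0.61 × 35 = 21.350
  age 13: 0.44 × 57 = 25.080
  age 14: 0.28 × 77 = 21.560
Maximum at age 13 (25.080).

13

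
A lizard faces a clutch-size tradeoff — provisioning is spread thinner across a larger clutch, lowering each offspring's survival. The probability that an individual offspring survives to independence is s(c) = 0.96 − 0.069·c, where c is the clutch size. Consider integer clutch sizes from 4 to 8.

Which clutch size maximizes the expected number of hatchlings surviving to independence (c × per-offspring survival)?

Expected hatchlings surviving to independence = c × s(c):
  c=4: 4 × 0.684 = 2.736
  c=5: 5 × 0.615 = 3.075
  c=6: 6 × 0.546 = 3.276
  c=7: 7 × 0.477 = 3.339
  c=8: 8 × 0.408 = 3.264
Maximum at c = 7 (3.339 hatchlings surviving to independence).

7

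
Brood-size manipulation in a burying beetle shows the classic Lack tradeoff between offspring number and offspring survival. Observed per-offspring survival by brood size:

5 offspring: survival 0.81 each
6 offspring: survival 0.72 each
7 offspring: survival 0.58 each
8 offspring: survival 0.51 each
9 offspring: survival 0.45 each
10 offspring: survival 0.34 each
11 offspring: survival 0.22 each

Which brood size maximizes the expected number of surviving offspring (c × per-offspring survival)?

6

Expected surviving offspring = c × s(c):
  c=5: 5 × 0.81 = 4.050
  c=6: 6 × 0.72 = 4.320
  c=7: 7 × 0.58 = 4.060
  c=8: 8 × 0.51 = 4.080
  c=9: 9 × 0.45 = 4.050
  c=10: 10 × 0.34 = 3.400
  c=11: 11 × 0.22 = 2.420
Maximum at c = 6 (4.320 surviving offspring).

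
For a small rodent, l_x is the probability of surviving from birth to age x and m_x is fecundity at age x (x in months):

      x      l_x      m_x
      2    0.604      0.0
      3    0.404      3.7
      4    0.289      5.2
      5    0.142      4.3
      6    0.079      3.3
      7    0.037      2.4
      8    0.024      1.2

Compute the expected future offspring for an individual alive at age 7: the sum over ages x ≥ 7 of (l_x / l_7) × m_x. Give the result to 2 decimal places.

l_7 = 0.037. Conditional survival from age 7 to x is l_x / l_7.
  x=7: (0.037/0.037) × 2.4 = 2.4000
  x=8: (0.024/0.037) × 1.2 = 0.7784
Sum = 2.4000 + 0.7784 = 3.1784

3.18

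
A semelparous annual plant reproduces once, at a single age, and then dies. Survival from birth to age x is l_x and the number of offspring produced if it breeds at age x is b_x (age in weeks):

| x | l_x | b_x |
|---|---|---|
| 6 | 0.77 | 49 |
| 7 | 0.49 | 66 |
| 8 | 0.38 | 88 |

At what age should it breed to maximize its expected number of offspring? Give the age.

Expected offspring if breeding at age x = l_x × b_x:
  age 6: 0.77 × 49 = 37.730
  age 7: 0.49 × 66 = 32.340
  age 8: 0.38 × 88 = 33.440
Maximum at age 6 (37.730).

6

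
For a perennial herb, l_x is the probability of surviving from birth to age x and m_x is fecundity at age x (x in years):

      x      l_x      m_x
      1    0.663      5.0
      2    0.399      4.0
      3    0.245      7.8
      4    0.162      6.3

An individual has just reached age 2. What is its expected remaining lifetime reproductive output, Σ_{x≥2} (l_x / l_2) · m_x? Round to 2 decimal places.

l_2 = 0.399. Conditional survival from age 2 to x is l_x / l_2.
  x=2: (0.399/0.399) × 4.0 = 4.0000
  x=3: (0.245/0.399) × 7.8 = 4.7895
  x=4: (0.162/0.399) × 6.3 = 2.5579
Sum = 4.0000 + 4.7895 + 2.5579 = 11.3474

11.35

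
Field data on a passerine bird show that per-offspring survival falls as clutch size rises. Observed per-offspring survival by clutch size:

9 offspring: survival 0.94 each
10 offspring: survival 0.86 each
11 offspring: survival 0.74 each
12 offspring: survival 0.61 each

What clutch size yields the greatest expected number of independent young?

10

Expected independent young = c × s(c):
  c=9: 9 × 0.94 = 8.460
  c=10: 10 × 0.86 = 8.600
  c=11: 11 × 0.74 = 8.140
  c=12: 12 × 0.61 = 7.320
Maximum at c = 10 (8.600 independent young).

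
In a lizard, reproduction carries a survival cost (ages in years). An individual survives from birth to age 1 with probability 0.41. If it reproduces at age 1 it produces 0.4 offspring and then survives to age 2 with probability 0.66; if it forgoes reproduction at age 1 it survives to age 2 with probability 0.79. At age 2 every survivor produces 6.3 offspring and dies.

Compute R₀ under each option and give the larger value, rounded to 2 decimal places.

breed at age 1: R₀ = 0.41 × (0.4 + 0.66 × 6.3) = 0.41 × 4.5580 = 1.8688
delay to age 2: R₀ = 0.41 × (0.79 × 6.3) = 0.41 × 4.9770 = 2.0406
Higher: delay to age 2 (2.0406).

2.04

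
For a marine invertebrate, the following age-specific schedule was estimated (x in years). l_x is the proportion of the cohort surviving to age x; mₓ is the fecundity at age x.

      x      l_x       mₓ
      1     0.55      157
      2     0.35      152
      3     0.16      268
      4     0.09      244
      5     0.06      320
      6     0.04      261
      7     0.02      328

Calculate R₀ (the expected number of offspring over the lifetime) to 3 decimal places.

240.590

R₀ = Σ l_x mₓ:
  age 1: 0.55 × 157 = 86.3500
  age 2: 0.35 × 152 = 53.2000
  age 3: 0.16 × 268 = 42.8800
  age 4: 0.09 × 244 = 21.9600
  age 5: 0.06 × 320 = 19.2000
  age 6: 0.04 × 261 = 10.4400
  age 7: 0.02 × 328 = 6.5600
R₀ = 86.3500 + 53.2000 + 42.8800 + 21.9600 + 19.2000 + 10.4400 + 6.5600 = 240.5900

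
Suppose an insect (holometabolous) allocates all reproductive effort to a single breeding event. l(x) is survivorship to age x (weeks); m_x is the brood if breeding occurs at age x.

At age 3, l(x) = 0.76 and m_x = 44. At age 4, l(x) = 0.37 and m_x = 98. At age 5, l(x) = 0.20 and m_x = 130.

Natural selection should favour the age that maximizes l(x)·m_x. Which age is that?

4

Expected offspring if breeding at age x = l(x) × m_x:
  age 3: 0.76 × 44 = 33.440
  age 4: 0.37 × 98 = 36.260
  age 5: 0.20 × 130 = 26.000
Maximum at age 4 (36.260).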